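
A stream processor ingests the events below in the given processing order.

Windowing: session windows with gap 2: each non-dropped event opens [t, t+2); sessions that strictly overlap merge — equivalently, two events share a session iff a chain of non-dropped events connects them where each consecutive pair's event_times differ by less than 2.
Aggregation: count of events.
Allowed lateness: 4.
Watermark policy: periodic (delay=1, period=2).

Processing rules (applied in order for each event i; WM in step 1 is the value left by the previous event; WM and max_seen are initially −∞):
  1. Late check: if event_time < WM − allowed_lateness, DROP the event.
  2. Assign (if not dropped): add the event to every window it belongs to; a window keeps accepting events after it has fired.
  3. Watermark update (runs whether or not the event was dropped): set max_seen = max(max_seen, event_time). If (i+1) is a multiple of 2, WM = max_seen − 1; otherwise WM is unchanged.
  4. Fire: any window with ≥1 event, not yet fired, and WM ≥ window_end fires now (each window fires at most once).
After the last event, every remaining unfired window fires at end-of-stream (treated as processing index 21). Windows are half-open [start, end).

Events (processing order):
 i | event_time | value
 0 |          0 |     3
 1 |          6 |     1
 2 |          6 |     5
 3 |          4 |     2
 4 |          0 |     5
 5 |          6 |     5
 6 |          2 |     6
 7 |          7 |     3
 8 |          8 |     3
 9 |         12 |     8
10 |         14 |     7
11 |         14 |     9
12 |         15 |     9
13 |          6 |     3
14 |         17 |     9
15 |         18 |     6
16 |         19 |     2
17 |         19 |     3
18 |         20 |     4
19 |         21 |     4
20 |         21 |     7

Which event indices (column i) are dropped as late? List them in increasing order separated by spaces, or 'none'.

4 13

i=0 t=0 v=3: → [0,2); WM=−∞
i=1 t=6 v=1: → [6,8); WM=5
i=2 t=6 v=5: → [6,8); WM=5
i=3 t=4 v=2: → [4,6); WM=5
i=4 t=0 v=5: DROP (t<5-4); WM=5
i=5 t=6 v=5: → [6,8); WM=5
i=6 t=2 v=6: → [2,4); WM=5
i=7 t=7 v=3: → [6,9); WM=6
i=8 t=8 v=3: → [6,10); WM=6
i=9 t=12 v=8: → [12,14); WM=11
i=10 t=14 v=7: → [14,16); WM=11
i=11 t=14 v=9: → [14,16); WM=13
i=12 t=15 v=9: → [14,17); WM=13
i=13 t=6 v=3: DROP (t<13-4); WM=14
i=14 t=17 v=9: → [17,19); WM=14
i=15 t=18 v=6: → [17,20); WM=17
i=16 t=19 v=2: → [17,21); WM=17
i=17 t=19 v=3: → [17,21); WM=18
i=18 t=20 v=4: → [17,22); WM=18
i=19 t=21 v=4: → [17,23); WM=20
i=20 t=21 v=7: → [17,23); WM=20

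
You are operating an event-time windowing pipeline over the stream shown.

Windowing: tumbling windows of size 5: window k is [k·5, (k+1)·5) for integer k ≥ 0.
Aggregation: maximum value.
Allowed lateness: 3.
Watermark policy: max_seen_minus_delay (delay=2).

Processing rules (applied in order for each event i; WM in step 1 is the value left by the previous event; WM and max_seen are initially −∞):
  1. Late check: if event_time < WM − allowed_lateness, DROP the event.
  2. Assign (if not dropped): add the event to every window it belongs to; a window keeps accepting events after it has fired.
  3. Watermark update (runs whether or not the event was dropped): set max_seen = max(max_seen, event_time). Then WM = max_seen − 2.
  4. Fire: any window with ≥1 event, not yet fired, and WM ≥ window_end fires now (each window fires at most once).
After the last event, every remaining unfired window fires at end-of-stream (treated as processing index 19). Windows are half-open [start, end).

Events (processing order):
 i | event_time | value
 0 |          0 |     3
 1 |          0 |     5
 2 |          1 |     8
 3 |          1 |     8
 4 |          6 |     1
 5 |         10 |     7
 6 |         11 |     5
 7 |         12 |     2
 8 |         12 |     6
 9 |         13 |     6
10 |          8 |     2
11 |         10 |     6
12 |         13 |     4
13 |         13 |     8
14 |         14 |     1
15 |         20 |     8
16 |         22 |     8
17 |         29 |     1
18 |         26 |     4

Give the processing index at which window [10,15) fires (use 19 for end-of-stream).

15

i=0 t=0 v=3: → [0,5); WM=-2
i=1 t=0 v=5: → [0,5); WM=-2
i=2 t=1 v=8: → [0,5); WM=-1
i=3 t=1 v=8: → [0,5); WM=-1
i=4 t=6 v=1: → [5,10); WM=4
i=5 t=10 v=7: → [10,15); WM=8; [0,5) fires=8
i=6 t=11 v=5: → [10,15); WM=9
i=7 t=12 v=2: → [10,15); WM=10; [5,10) fires=1
i=8 t=12 v=6: → [10,15); WM=10
i=9 t=13 v=6: → [10,15); WM=11
i=10 t=8 v=2: → [5,10); WM=11
i=11 t=10 v=6: → [10,15); WM=11
i=12 t=13 v=4: → [10,15); WM=11
i=13 t=13 v=8: → [10,15); WM=11
i=14 t=14 v=1: → [10,15); WM=12
i=15 t=20 v=8: → [20,25); WM=18; [10,15) fires=8
i=16 t=22 v=8: → [20,25); WM=20
i=17 t=29 v=1: → [25,30); WM=27; [20,25) fires=8
i=18 t=26 v=4: → [25,30); WM=27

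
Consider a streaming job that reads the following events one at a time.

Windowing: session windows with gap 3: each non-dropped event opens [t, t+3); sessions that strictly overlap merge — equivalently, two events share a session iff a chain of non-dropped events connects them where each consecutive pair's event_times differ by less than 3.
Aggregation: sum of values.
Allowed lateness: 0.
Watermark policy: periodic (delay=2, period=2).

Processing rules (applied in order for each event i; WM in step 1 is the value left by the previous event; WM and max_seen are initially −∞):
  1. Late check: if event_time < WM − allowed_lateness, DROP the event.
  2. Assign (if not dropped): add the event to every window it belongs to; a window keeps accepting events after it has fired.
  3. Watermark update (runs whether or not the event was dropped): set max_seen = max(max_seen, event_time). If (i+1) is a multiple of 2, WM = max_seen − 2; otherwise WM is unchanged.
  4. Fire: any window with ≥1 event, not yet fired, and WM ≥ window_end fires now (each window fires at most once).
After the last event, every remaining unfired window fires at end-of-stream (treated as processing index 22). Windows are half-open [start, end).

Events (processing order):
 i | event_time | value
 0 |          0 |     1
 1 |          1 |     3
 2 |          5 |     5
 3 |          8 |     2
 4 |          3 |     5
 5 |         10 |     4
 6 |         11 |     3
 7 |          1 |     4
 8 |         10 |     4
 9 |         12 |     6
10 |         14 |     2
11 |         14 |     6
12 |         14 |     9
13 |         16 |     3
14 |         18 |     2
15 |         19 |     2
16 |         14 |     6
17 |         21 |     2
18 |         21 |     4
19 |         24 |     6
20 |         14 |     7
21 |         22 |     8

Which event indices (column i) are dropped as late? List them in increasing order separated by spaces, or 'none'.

i=0 t=0 v=1: → [0,3); WM=−∞
i=1 t=1 v=3: → [0,4); WM=-1
i=2 t=5 v=5: → [5,8); WM=-1
i=3 t=8 v=2: → [8,11); WM=6
i=4 t=3 v=5: DROP (t<6-0); WM=6
i=5 t=10 v=4: → [8,13); WM=8
i=6 t=11 v=3: → [8,14); WM=8
i=7 t=1 v=4: DROP (t<8-0); WM=9
i=8 t=10 v=4: → [8,14); WM=9
i=9 t=12 v=6: → [8,15); WM=10
i=10 t=14 v=2: → [8,17); WM=10
i=11 t=14 v=6: → [8,17); WM=12
i=12 t=14 v=9: → [8,17); WM=12
i=13 t=16 v=3: → [8,19); WM=14
i=14 t=18 v=2: → [8,21); WM=14
i=15 t=19 v=2: → [8,22); WM=17
i=16 t=14 v=6: DROP (t<17-0); WM=17
i=17 t=21 v=2: → [8,24); WM=19
i=18 t=21 v=4: → [8,24); WM=19
i=19 t=24 v=6: → [24,27); WM=22
i=20 t=14 v=7: DROP (t<22-0); WM=22
i=21 t=22 v=8: → [8,27); WM=22

4 7 16 20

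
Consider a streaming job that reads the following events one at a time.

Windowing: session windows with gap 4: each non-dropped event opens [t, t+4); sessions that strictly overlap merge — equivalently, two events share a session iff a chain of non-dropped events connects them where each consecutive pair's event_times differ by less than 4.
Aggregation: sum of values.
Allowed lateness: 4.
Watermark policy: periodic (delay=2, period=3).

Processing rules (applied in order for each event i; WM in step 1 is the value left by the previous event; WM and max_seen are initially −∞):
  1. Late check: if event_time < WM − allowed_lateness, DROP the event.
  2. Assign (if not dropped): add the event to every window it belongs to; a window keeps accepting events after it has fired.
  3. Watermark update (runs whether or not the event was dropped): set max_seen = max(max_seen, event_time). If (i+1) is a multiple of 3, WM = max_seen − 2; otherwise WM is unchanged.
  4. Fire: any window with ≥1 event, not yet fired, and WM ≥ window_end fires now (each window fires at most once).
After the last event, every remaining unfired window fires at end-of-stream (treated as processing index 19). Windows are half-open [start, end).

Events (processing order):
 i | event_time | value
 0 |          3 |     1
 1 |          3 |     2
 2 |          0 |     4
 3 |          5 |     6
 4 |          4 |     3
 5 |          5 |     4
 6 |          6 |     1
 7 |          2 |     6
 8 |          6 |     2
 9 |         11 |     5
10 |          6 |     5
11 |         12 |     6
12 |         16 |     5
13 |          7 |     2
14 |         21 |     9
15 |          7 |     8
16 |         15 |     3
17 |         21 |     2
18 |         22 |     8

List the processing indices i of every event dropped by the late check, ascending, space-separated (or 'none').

15

i=0 t=3 v=1: → [3,7); WM=−∞
i=1 t=3 v=2: → [3,7); WM=−∞
i=2 t=0 v=4: → [0,7); WM=1
i=3 t=5 v=6: → [0,9); WM=1
i=4 t=4 v=3: → [0,9); WM=1
i=5 t=5 v=4: → [0,9); WM=3
i=6 t=6 v=1: → [0,10); WM=3
i=7 t=2 v=6: → [0,10); WM=3
i=8 t=6 v=2: → [0,10); WM=4
i=9 t=11 v=5: → [11,15); WM=4
i=10 t=6 v=5: → [0,10); WM=4
i=11 t=12 v=6: → [11,16); WM=10
i=12 t=16 v=5: → [16,20); WM=10
i=13 t=7 v=2: → [0,11); WM=10
i=14 t=21 v=9: → [21,25); WM=19
i=15 t=7 v=8: DROP (t<19-4); WM=19
i=16 t=15 v=3: → [11,20); WM=19
i=17 t=21 v=2: → [21,25); WM=19
i=18 t=22 v=8: → [21,26); WM=19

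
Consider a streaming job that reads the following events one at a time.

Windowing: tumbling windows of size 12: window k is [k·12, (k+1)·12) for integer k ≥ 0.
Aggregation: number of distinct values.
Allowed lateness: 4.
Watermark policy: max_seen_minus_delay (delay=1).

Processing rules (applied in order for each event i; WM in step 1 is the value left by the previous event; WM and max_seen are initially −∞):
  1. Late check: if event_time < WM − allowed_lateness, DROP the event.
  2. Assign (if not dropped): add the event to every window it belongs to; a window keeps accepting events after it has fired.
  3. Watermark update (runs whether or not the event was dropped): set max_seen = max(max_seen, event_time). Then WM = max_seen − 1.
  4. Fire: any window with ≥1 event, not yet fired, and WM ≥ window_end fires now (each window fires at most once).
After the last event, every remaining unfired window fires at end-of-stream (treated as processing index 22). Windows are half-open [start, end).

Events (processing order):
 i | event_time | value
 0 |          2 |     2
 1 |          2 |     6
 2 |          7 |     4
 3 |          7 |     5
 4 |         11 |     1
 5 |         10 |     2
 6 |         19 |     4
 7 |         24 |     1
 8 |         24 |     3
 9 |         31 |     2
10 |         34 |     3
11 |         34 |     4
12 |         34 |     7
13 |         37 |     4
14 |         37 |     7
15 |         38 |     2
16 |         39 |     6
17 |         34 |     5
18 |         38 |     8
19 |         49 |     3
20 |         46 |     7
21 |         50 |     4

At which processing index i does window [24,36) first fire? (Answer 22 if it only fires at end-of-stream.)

13

i=0 t=2 v=2: → [0,12); WM=1
i=1 t=2 v=6: → [0,12); WM=1
i=2 t=7 v=4: → [0,12); WM=6
i=3 t=7 v=5: → [0,12); WM=6
i=4 t=11 v=1: → [0,12); WM=10
i=5 t=10 v=2: → [0,12); WM=10
i=6 t=19 v=4: → [12,24); WM=18; [0,12) fires=5
i=7 t=24 v=1: → [24,36); WM=23
i=8 t=24 v=3: → [24,36); WM=23
i=9 t=31 v=2: → [24,36); WM=30; [12,24) fires=1
i=10 t=34 v=3: → [24,36); WM=33
i=11 t=34 v=4: → [24,36); WM=33
i=12 t=34 v=7: → [24,36); WM=33
i=13 t=37 v=4: → [36,48); WM=36; [24,36) fires=5
i=14 t=37 v=7: → [36,48); WM=36
i=15 t=38 v=2: → [36,48); WM=37
i=16 t=39 v=6: → [36,48); WM=38
i=17 t=34 v=5: → [24,36); WM=38
i=18 t=38 v=8: → [36,48); WM=38
i=19 t=49 v=3: → [48,60); WM=48; [36,48) fires=5
i=20 t=46 v=7: → [36,48); WM=48
i=21 t=50 v=4: → [48,60); WM=49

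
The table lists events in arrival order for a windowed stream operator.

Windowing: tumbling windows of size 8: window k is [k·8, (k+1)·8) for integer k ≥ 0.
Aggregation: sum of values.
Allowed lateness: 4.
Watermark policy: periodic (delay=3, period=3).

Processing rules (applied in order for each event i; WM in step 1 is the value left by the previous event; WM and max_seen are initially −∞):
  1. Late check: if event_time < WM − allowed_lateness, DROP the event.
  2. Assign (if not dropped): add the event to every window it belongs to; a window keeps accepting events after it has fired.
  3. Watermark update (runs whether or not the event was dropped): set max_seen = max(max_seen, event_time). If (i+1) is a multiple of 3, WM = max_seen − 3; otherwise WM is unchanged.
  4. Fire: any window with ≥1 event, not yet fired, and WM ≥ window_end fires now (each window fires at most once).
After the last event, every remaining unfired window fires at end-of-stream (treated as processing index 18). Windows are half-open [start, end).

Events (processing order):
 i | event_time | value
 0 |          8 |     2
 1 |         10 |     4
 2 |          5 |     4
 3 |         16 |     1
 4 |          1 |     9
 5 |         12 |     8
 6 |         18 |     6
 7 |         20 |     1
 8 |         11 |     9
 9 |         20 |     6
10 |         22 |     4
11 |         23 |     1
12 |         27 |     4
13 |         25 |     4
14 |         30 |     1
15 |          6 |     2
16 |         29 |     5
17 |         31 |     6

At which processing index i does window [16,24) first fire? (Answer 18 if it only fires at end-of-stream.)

14

i=0 t=8 v=2: → [8,16); WM=−∞
i=1 t=10 v=4: → [8,16); WM=−∞
i=2 t=5 v=4: → [0,8); WM=7
i=3 t=16 v=1: → [16,24); WM=7
i=4 t=1 v=9: DROP (t<7-4); WM=7
i=5 t=12 v=8: → [8,16); WM=13; [0,8) fires=4
i=6 t=18 v=6: → [16,24); WM=13
i=7 t=20 v=1: → [16,24); WM=13
i=8 t=11 v=9: → [8,16); WM=17; [8,16) fires=23
i=9 t=20 v=6: → [16,24); WM=17
i=10 t=22 v=4: → [16,24); WM=17
i=11 t=23 v=1: → [16,24); WM=20
i=12 t=27 v=4: → [24,32); WM=20
i=13 t=25 v=4: → [24,32); WM=20
i=14 t=30 v=1: → [24,32); WM=27; [16,24) fires=19
i=15 t=6 v=2: DROP (t<27-4); WM=27
i=16 t=29 v=5: → [24,32); WM=27
i=17 t=31 v=6: → [24,32); WM=28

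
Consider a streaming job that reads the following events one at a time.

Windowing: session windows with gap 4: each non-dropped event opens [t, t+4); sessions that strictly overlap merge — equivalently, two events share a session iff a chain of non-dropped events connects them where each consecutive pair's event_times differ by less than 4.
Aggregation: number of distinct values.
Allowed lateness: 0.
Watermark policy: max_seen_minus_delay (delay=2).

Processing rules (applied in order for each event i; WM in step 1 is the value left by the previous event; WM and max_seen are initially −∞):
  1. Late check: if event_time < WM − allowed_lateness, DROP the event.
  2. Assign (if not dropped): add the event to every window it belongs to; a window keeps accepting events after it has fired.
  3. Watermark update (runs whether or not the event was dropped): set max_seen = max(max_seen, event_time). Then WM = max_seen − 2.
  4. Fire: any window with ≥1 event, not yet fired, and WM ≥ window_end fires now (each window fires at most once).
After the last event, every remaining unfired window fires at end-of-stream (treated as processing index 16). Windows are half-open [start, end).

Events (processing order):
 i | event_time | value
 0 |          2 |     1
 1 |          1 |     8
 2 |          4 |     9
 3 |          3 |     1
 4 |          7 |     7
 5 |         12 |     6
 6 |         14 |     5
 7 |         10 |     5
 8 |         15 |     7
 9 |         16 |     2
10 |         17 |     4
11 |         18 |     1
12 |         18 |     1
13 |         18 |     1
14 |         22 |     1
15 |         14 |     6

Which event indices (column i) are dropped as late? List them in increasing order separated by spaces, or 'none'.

7 15

i=0 t=2 v=1: → [2,6); WM=0
i=1 t=1 v=8: → [1,6); WM=0
i=2 t=4 v=9: → [1,8); WM=2
i=3 t=3 v=1: → [1,8); WM=2
i=4 t=7 v=7: → [1,11); WM=5
i=5 t=12 v=6: → [12,16); WM=10
i=6 t=14 v=5: → [12,18); WM=12
i=7 t=10 v=5: DROP (t<12-0); WM=12
i=8 t=15 v=7: → [12,19); WM=13
i=9 t=16 v=2: → [12,20); WM=14
i=10 t=17 v=4: → [12,21); WM=15
i=11 t=18 v=1: → [12,22); WM=16
i=12 t=18 v=1: → [12,22); WM=16
i=13 t=18 v=1: → [12,22); WM=16
i=14 t=22 v=1: → [22,26); WM=20
i=15 t=14 v=6: DROP (t<20-0); WM=20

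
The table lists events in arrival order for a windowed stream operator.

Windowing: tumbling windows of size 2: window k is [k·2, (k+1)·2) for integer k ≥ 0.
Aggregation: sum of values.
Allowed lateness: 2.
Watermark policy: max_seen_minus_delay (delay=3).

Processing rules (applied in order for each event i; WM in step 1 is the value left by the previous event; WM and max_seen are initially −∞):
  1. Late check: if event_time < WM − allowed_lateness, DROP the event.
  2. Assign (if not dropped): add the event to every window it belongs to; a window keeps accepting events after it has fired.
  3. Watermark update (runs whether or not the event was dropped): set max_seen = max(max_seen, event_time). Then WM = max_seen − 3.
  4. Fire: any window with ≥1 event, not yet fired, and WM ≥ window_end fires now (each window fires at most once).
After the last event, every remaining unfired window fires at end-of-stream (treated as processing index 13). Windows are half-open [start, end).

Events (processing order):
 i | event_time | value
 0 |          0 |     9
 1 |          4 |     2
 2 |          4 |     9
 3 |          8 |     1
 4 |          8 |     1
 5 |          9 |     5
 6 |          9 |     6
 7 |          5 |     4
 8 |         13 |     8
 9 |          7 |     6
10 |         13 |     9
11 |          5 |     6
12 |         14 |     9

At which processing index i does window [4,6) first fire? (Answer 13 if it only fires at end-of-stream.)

i=0 t=0 v=9: → [0,2); WM=-3
i=1 t=4 v=2: → [4,6); WM=1
i=2 t=4 v=9: → [4,6); WM=1
i=3 t=8 v=1: → [8,10); WM=5; [0,2) fires=9
i=4 t=8 v=1: → [8,10); WM=5
i=5 t=9 v=5: → [8,10); WM=6; [4,6) fires=11
i=6 t=9 v=6: → [8,10); WM=6
i=7 t=5 v=4: → [4,6); WM=6
i=8 t=13 v=8: → [12,14); WM=10; [8,10) fires=13
i=9 t=7 v=6: DROP (t<10-2); WM=10
i=10 t=13 v=9: → [12,14); WM=10
i=11 t=5 v=6: DROP (t<10-2); WM=10
i=12 t=14 v=9: → [14,16); WM=11

5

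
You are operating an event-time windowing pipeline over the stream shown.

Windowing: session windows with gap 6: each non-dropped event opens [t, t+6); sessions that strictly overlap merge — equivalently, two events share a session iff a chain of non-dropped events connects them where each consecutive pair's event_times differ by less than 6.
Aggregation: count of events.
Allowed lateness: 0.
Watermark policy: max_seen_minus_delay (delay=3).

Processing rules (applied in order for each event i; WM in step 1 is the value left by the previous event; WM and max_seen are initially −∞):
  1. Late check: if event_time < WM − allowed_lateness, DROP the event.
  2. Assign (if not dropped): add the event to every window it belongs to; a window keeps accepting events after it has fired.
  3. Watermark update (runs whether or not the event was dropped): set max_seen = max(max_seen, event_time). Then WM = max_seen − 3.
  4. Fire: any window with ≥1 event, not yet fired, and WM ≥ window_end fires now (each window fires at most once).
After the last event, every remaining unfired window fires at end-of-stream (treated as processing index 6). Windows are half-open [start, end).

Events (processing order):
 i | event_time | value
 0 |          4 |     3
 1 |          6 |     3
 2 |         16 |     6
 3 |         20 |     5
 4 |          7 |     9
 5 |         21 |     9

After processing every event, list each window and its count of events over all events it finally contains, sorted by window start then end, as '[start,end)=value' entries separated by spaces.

[4,12)=2 [16,27)=3

i=0 t=4 v=3: → [4,10); WM=1
i=1 t=6 v=3: → [4,12); WM=3
i=2 t=16 v=6: → [16,22); WM=13
i=3 t=20 v=5: → [16,26); WM=17
i=4 t=7 v=9: DROP (t<17-0); WM=17
i=5 t=21 v=9: → [16,27); WM=18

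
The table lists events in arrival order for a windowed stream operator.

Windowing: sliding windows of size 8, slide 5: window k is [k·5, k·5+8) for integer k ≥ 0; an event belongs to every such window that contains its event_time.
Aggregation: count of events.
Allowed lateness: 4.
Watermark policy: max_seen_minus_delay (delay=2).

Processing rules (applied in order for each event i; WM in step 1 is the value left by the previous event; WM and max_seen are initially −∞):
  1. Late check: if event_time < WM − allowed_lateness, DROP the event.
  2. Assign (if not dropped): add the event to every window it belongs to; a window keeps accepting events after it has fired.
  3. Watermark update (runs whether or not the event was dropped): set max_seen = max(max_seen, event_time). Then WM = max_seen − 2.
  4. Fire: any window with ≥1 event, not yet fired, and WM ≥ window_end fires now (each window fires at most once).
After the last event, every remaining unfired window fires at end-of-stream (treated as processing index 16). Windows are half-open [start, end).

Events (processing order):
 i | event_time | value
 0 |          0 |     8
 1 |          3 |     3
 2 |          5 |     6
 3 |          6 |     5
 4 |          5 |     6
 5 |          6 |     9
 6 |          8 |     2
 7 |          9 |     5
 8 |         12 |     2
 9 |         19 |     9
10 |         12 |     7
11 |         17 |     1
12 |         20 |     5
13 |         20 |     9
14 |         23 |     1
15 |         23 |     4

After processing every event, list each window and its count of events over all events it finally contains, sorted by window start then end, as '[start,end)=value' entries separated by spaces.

[0,8)=6 [5,13)=7 [10,18)=2 [15,23)=4 [20,28)=4

i=0 t=0 v=8: → [0,8); WM=-2
i=1 t=3 v=3: → [0,8); WM=1
i=2 t=5 v=6: → [5,13),[0,8); WM=3
i=3 t=6 v=5: → [5,13),[0,8); WM=4
i=4 t=5 v=6: → [5,13),[0,8); WM=4
i=5 t=6 v=9: → [5,13),[0,8); WM=4
i=6 t=8 v=2: → [5,13); WM=6
i=7 t=9 v=5: → [5,13); WM=7
i=8 t=12 v=2: → [10,18),[5,13); WM=10; [0,8) fires=6
i=9 t=19 v=9: → [15,23); WM=17; [5,13) fires=7
i=10 t=12 v=7: DROP (t<17-4); WM=17
i=11 t=17 v=1: → [15,23),[10,18); WM=17
i=12 t=20 v=5: → [20,28),[15,23); WM=18; [10,18) fires=2
i=13 t=20 v=9: → [20,28),[15,23); WM=18
i=14 t=23 v=1: → [20,28); WM=21
i=15 t=23 v=4: → [20,28); WM=21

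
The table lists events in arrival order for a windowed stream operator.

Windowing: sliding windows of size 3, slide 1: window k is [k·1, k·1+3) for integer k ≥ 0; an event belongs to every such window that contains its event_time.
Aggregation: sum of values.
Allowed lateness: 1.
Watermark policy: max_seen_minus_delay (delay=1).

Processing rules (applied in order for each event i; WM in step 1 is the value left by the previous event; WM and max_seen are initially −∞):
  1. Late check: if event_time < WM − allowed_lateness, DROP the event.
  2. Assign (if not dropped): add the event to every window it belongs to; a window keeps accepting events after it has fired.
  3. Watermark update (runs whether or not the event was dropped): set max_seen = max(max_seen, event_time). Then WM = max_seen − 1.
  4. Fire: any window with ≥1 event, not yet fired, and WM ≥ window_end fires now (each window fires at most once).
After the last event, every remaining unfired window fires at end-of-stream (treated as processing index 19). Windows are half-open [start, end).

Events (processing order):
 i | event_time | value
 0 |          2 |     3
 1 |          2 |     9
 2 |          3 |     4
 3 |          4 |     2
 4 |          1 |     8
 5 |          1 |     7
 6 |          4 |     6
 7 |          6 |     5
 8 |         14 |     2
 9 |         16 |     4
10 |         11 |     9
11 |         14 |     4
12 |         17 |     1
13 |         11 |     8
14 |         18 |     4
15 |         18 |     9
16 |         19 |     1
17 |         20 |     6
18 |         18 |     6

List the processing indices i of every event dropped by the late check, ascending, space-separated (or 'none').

i=0 t=2 v=3: → [2,5),[1,4),[0,3); WM=1
i=1 t=2 v=9: → [2,5),[1,4),[0,3); WM=1
i=2 t=3 v=4: → [3,6),[2,5),[1,4); WM=2
i=3 t=4 v=2: → [4,7),[3,6),[2,5); WM=3; [0,3) fires=12
i=4 t=1 v=8: DROP (t<3-1); WM=3
i=5 t=1 v=7: DROP (t<3-1); WM=3
i=6 t=4 v=6: → [4,7),[3,6),[2,5); WM=3
i=7 t=6 v=5: → [6,9),[5,8),[4,7); WM=5; [1,4) fires=16 [2,5) fires=24
i=8 t=14 v=2: → [14,17),[13,16),[12,15); WM=13; [3,6) fires=12 [4,7) fires=13 [5,8) fires=5 [6,9) fires=5
i=9 t=16 v=4: → [16,19),[15,18),[14,17); WM=15; [12,15) fires=2
i=10 t=11 v=9: DROP (t<15-1); WM=15
i=11 t=14 v=4: → [14,17),[13,16),[12,15); WM=15
i=12 t=17 v=1: → [17,20),[16,19),[15,18); WM=16; [13,16) fires=6
i=13 t=11 v=8: DROP (t<16-1); WM=16
i=14 t=18 v=4: → [18,21),[17,20),[16,19); WM=17; [14,17) fires=10
i=15 t=18 v=9: → [18,21),[17,20),[16,19); WM=17
i=16 t=19 v=1: → [19,22),[18,21),[17,20); WM=18; [15,18) fires=5
i=17 t=20 v=6: → [20,23),[19,22),[18,21); WM=19; [16,19) fires=18
i=18 t=18 v=6: → [18,21),[17,20),[16,19); WM=19

4 5 10 13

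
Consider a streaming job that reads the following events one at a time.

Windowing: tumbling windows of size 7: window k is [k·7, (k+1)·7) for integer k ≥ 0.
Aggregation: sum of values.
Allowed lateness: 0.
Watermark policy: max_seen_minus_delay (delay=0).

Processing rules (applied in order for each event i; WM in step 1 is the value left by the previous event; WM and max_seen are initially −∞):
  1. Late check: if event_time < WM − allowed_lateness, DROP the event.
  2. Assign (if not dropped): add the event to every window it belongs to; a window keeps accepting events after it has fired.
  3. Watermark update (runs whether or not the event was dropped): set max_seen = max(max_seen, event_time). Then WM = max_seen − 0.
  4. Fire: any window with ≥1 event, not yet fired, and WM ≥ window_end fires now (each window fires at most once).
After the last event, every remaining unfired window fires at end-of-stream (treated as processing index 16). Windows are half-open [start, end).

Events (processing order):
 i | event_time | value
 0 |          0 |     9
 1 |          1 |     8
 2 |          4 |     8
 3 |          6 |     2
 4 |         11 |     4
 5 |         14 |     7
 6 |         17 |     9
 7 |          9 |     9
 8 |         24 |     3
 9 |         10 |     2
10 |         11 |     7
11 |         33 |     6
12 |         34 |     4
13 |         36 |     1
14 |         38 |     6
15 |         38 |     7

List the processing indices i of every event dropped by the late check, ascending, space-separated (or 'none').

i=0 t=0 v=9: → [0,7); WM=0
i=1 t=1 v=8: → [0,7); WM=1
i=2 t=4 v=8: → [0,7); WM=4
i=3 t=6 v=2: → [0,7); WM=6
i=4 t=11 v=4: → [7,14); WM=11; [0,7) fires=27
i=5 t=14 v=7: → [14,21); WM=14; [7,14) fires=4
i=6 t=17 v=9: → [14,21); WM=17
i=7 t=9 v=9: DROP (t<17-0); WM=17
i=8 t=24 v=3: → [21,28); WM=24; [14,21) fires=16
i=9 t=10 v=2: DROP (t<24-0); WM=24
i=10 t=11 v=7: DROP (t<24-0); WM=24
i=11 t=33 v=6: → [28,35); WM=33; [21,28) fires=3
i=12 t=34 v=4: → [28,35); WM=34
i=13 t=36 v=1: → [35,42); WM=36; [28,35) fires=10
i=14 t=38 v=6: → [35,42); WM=38
i=15 t=38 v=7: → [35,42); WM=38

7 9 10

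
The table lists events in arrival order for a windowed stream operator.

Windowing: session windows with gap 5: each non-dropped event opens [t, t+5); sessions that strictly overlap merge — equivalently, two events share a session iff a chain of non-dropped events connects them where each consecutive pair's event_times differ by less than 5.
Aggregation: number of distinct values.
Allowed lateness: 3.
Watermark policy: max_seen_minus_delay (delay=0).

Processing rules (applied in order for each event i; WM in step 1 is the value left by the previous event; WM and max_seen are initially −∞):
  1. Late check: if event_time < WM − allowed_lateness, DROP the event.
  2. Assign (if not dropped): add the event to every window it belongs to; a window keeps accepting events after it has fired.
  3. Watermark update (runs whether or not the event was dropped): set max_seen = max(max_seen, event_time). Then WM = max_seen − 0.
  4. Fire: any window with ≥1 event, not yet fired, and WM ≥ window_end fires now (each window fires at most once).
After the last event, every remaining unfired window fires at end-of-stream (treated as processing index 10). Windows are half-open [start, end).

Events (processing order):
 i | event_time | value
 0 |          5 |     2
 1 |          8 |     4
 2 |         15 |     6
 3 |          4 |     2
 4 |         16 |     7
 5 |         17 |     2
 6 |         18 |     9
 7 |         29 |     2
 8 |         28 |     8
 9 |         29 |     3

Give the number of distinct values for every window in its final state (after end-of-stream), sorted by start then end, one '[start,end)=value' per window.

i=0 t=5 v=2: → [5,10); WM=5
i=1 t=8 v=4: → [5,13); WM=8
i=2 t=15 v=6: → [15,20); WM=15
i=3 t=4 v=2: DROP (t<15-3); WM=15
i=4 t=16 v=7: → [15,21); WM=16
i=5 t=17 v=2: → [15,22); WM=17
i=6 t=18 v=9: → [15,23); WM=18
i=7 t=29 v=2: → [29,34); WM=29
i=8 t=28 v=8: → [28,34); WM=29
i=9 t=29 v=3: → [28,34); WM=29

[5,13)=2 [15,23)=4 [28,34)=3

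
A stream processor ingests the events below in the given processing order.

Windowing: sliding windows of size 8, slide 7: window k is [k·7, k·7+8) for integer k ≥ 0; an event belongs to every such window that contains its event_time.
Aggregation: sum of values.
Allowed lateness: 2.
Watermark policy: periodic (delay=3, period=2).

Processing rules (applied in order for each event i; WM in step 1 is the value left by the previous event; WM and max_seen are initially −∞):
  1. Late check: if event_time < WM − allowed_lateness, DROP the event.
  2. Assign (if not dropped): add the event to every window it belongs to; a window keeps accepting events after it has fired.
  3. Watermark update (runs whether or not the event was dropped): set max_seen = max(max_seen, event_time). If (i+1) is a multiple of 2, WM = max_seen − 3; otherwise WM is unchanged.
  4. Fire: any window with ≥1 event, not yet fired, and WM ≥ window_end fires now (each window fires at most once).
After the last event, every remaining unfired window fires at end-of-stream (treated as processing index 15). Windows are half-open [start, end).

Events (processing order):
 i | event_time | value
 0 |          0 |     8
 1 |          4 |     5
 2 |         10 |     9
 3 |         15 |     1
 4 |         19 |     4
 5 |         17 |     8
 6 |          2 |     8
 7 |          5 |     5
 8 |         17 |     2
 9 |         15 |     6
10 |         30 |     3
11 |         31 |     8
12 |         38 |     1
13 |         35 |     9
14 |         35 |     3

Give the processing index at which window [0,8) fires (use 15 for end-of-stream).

3

i=0 t=0 v=8: → [0,8); WM=−∞
i=1 t=4 v=5: → [0,8); WM=1
i=2 t=10 v=9: → [7,15); WM=1
i=3 t=15 v=1: → [14,22); WM=12; [0,8) fires=13
i=4 t=19 v=4: → [14,22); WM=12
i=5 t=17 v=8: → [14,22); WM=16; [7,15) fires=9
i=6 t=2 v=8: DROP (t<16-2); WM=16
i=7 t=5 v=5: DROP (t<16-2); WM=16
i=8 t=17 v=2: → [14,22); WM=16
i=9 t=15 v=6: → [14,22); WM=16
i=10 t=30 v=3: → [28,36); WM=16
i=11 t=31 v=8: → [28,36); WM=28; [14,22) fires=21
i=12 t=38 v=1: → [35,43); WM=28
i=13 t=35 v=9: → [35,43),[28,36); WM=35
i=14 t=35 v=3: → [35,43),[28,36); WM=35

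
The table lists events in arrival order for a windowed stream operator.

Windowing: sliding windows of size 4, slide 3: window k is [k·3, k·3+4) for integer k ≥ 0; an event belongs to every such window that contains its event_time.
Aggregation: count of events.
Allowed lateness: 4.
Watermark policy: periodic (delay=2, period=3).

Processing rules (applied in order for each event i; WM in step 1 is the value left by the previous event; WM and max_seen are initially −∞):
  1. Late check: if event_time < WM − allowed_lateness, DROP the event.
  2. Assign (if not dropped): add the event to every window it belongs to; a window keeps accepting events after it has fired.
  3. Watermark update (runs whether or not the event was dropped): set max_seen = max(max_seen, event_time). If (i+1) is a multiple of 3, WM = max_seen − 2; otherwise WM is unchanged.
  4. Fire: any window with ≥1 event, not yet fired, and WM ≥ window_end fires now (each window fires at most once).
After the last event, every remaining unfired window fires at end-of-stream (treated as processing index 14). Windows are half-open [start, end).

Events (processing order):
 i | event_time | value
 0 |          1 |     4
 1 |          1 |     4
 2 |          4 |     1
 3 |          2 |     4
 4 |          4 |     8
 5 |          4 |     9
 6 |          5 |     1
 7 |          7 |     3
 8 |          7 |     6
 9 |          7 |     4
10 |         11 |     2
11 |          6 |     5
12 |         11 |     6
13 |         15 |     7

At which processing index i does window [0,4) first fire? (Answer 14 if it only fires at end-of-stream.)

i=0 t=1 v=4: → [0,4); WM=−∞
i=1 t=1 v=4: → [0,4); WM=−∞
i=2 t=4 v=1: → [3,7); WM=2
i=3 t=2 v=4: → [0,4); WM=2
i=4 t=4 v=8: → [3,7); WM=2
i=5 t=4 v=9: → [3,7); WM=2
i=6 t=5 v=1: → [3,7); WM=2
i=7 t=7 v=3: → [6,10); WM=2
i=8 t=7 v=6: → [6,10); WM=5; [0,4) fires=3
i=9 t=7 v=4: → [6,10); WM=5
i=10 t=11 v=2: → [9,13); WM=5
i=11 t=6 v=5: → [6,10),[3,7); WM=9; [3,7) fires=5
i=12 t=11 v=6: → [9,13); WM=9
i=13 t=15 v=7: → [15,19),[12,16); WM=9

8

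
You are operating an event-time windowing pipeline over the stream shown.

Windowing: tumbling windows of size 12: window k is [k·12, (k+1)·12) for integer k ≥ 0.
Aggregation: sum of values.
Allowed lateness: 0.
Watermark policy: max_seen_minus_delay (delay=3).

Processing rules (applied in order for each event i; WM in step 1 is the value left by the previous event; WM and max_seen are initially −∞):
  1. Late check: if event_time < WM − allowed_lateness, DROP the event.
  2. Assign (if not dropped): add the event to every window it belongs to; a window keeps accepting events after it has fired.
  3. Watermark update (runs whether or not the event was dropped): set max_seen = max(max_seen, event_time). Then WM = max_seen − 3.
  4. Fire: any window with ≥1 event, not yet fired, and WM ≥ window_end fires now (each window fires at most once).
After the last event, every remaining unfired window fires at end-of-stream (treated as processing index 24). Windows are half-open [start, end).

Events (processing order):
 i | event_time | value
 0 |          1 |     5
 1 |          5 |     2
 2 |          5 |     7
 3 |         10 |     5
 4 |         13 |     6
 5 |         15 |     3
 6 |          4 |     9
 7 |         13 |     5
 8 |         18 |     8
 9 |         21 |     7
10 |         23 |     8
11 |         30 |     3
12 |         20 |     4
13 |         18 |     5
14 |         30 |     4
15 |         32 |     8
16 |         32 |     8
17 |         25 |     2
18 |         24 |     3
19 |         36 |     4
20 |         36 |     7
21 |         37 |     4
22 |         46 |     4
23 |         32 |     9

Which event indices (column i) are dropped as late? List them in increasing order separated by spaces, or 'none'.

6 12 13 17 18 23

i=0 t=1 v=5: → [0,12); WM=-2
i=1 t=5 v=2: → [0,12); WM=2
i=2 t=5 v=7: → [0,12); WM=2
i=3 t=10 v=5: → [0,12); WM=7
i=4 t=13 v=6: → [12,24); WM=10
i=5 t=15 v=3: → [12,24); WM=12; [0,12) fires=19
i=6 t=4 v=9: DROP (t<12-0); WM=12
i=7 t=13 v=5: → [12,24); WM=12
i=8 t=18 v=8: → [12,24); WM=15
i=9 t=21 v=7: → [12,24); WM=18
i=10 t=23 v=8: → [12,24); WM=20
i=11 t=30 v=3: → [24,36); WM=27; [12,24) fires=37
i=12 t=20 v=4: DROP (t<27-0); WM=27
i=13 t=18 v=5: DROP (t<27-0); WM=27
i=14 t=30 v=4: → [24,36); WM=27
i=15 t=32 v=8: → [24,36); WM=29
i=16 t=32 v=8: → [24,36); WM=29
i=17 t=25 v=2: DROP (t<29-0); WM=29
i=18 t=24 v=3: DROP (t<29-0); WM=29
i=19 t=36 v=4: → [36,48); WM=33
i=20 t=36 v=7: → [36,48); WM=33
i=21 t=37 v=4: → [36,48); WM=34
i=22 t=46 v=4: → [36,48); WM=43; [24,36) fires=23
i=23 t=32 v=9: DROP (t<43-0); WM=43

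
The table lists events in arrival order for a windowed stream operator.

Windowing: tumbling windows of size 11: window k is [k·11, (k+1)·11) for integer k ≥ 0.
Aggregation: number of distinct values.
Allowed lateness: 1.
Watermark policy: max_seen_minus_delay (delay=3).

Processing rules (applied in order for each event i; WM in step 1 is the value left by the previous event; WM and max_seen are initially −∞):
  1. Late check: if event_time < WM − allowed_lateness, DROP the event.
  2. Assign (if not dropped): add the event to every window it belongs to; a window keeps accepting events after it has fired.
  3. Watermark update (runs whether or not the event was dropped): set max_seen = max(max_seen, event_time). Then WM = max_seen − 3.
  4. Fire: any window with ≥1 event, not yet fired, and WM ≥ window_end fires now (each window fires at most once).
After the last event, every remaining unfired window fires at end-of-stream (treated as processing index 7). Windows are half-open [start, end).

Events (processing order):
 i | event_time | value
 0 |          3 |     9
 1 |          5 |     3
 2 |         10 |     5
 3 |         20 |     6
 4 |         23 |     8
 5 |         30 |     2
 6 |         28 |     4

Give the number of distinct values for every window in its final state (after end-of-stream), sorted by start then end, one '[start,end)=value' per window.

[0,11)=3 [11,22)=1 [22,33)=3

i=0 t=3 v=9: → [0,11); WM=0
i=1 t=5 v=3: → [0,11); WM=2
i=2 t=10 v=5: → [0,11); WM=7
i=3 t=20 v=6: → [11,22); WM=17; [0,11) fires=3
i=4 t=23 v=8: → [22,33); WM=20
i=5 t=30 v=2: → [22,33); WM=27; [11,22) fires=1
i=6 t=28 v=4: → [22,33); WM=27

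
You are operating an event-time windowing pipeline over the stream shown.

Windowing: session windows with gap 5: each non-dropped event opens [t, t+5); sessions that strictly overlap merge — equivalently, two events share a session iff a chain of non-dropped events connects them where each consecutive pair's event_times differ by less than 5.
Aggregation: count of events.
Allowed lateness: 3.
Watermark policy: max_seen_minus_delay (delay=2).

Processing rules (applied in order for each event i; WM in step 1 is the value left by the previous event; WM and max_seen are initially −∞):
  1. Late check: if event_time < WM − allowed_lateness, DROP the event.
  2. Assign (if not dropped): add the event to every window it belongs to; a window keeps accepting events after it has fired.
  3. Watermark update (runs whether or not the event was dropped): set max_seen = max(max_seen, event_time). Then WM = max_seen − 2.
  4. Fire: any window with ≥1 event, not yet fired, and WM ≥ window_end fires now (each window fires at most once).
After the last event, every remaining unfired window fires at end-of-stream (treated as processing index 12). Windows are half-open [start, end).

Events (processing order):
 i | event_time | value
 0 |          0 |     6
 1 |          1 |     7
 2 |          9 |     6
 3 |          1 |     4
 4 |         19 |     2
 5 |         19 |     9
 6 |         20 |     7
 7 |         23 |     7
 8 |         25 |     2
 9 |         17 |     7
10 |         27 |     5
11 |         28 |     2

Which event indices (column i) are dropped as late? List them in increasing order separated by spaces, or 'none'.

i=0 t=0 v=6: → [0,5); WM=-2
i=1 t=1 v=7: → [0,6); WM=-1
i=2 t=9 v=6: → [9,14); WM=7
i=3 t=1 v=4: DROP (t<7-3); WM=7
i=4 t=19 v=2: → [19,24); WM=17
i=5 t=19 v=9: → [19,24); WM=17
i=6 t=20 v=7: → [19,25); WM=18
i=7 t=23 v=7: → [19,28); WM=21
i=8 t=25 v=2: → [19,30); WM=23
i=9 t=17 v=7: DROP (t<23-3); WM=23
i=10 t=27 v=5: → [19,32); WM=25
i=11 t=28 v=2: → [19,33); WM=26

3 9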